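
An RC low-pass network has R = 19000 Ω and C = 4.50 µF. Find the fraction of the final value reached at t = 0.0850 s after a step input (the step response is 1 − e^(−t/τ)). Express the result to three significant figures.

y/y_∞ ≈ 0.630

τ = RC = 19000 × 4.50 µF = 0.0855 s.
y(t)/y_∞ = 1 − e^(−t/τ) = 1 − e^(−0.0850/0.0855) = 1 − e^(−0.994) = 0.630.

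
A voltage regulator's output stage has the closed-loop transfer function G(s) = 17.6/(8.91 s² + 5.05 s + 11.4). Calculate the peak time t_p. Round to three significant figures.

t_p ≈ 2.87 s

Dividing through by 8.91: denominator becomes s² + 0.5668 s + 1.279.
So ω_n = √1.279 = 1.13 rad/s and ζ = 0.5668/(2·1.13) = 0.251.
ω_d = ω_n√(1−ζ²) = 1.10 rad/s. t_p = π/ω_d = 2.87 s.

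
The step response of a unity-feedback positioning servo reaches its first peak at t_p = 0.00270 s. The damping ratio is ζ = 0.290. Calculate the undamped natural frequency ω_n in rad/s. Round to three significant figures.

ω_n ≈ 1220 rad/s

Peak time t_p = π/ω_d, so ω_d = π/t_p = π/0.00270 = 1160 rad/s.
ω_n = ω_d/√(1−ζ²) = 1160/√0.916 = 1220 rad/s.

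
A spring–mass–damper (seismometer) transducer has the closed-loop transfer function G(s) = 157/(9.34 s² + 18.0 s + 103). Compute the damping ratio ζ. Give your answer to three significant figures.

Dividing through by 9.34: denominator becomes s² + 1.927 s + 11.03.
So ω_n = √11.03 = 3.32 rad/s and ζ = 1.927/(2·3.32) = 0.290.

ζ ≈ 0.290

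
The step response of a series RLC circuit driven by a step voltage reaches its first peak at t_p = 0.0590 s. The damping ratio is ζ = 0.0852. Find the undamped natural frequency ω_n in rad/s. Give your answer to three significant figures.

Peak time t_p = π/ω_d, so ω_d = π/t_p = π/0.0590 = 53.2 rad/s.
ω_n = ω_d/√(1−ζ²) = 53.2/√0.993 = 53.4 rad/s.

ω_n ≈ 53.4 rad/s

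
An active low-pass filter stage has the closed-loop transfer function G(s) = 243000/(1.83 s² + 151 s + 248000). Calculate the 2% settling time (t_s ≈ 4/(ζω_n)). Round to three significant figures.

t_s ≈ 0.0970 s

Dividing through by 1.83: denominator becomes s² + 82.51 s + 135500.
So ω_n = √135500 = 368 rad/s and ζ = 82.51/(2·368) = 0.112.
t_s ≈ 4/(ζω_n) = 0.0970 s.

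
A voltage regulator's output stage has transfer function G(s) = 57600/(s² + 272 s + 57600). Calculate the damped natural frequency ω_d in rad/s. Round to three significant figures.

ω_n = √57600 = 240 rad/s; ζ = 272/(2·240) = 0.567.
The damped frequency ω_d = ω_n√(1−ζ²) = 198 rad/s.

ω_d ≈ 198 rad/s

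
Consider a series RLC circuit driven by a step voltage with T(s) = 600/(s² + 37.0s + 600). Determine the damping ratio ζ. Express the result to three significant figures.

ω_n = √600 = 24.5 rad/s; ζ = 37.0/(2·24.5) = 0.755.

ζ ≈ 0.755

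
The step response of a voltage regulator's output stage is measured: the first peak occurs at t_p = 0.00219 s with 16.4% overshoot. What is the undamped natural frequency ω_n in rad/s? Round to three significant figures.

ω_n ≈ 1660 rad/s

From the overshoot, ζ = −ln(OS)/√(π²+ln²(OS)) = 0.499.
From t_p = π/ω_d, ω_d = π/0.00219 = 1430 rad/s, so ω_n = ω_d/√(1−ζ²) = 1660 rad/s.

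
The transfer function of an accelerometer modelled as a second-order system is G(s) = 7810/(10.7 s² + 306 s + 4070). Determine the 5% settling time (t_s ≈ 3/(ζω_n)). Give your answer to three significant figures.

t_s ≈ 0.210 s

Dividing through by 10.7: denominator becomes s² + 28.60 s + 380.4.
So ω_n = √380.4 = 19.5 rad/s and ζ = 28.60/(2·19.5) = 0.733.
t_s ≈ 3/(ζω_n) = 0.210 s.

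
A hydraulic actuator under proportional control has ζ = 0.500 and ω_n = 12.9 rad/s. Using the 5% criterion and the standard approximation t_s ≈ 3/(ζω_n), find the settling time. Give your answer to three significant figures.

t_s ≈ 0.465 s

t_s ≈ 3/(ζω_n) = 3/(0.500 × 12.9) = 0.465 s.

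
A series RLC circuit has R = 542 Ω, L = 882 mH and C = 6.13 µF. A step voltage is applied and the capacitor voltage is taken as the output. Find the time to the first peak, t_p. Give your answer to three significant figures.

t_p ≈ 0.0104 s

For a series RLC circuit (capacitor voltage as output), ω_n = 1/√(LC) = 1/√(882 mH · 6.13 µF) = 430 rad/s.
ζ = (R/2)·√(C/L) = (542/2)·√(6.13 µF/882 mH) = 0.714.
ω_d = ω_n√(1−ζ²) = 301 rad/s. t_p = π/ω_d = 0.0104 s.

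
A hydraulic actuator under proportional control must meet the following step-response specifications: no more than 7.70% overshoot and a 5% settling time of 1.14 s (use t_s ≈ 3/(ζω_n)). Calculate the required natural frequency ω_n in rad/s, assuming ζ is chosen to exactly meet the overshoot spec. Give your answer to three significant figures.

ω_n ≈ 4.16 rad/s

Inverting the overshoot relation: ζ = |ln 0.0770|/√(π² + ln²0.0770) = 0.632.
Then ω_n = 3/(ζ t_s) = 3/(0.632 × 1.14) = 4.16 rad/s.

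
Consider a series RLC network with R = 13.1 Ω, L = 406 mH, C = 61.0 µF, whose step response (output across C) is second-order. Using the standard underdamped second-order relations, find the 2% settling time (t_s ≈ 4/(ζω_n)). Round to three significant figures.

For a series RLC circuit (capacitor voltage as output), ω_n = 1/√(LC) = 1/√(406 mH · 61.0 µF) = 201 rad/s.
ζ = (R/2)·√(C/L) = (13.1/2)·√(61.0 µF/406 mH) = 0.0803.
t_s ≈ 4/(ζω_n) = 0.248 s.

t_s ≈ 0.248 s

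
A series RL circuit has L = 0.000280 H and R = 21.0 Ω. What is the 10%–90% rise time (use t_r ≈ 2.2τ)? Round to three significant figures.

τ = L/R = 0.000280/21.0 = 0.0000133 s.
t_r ≈ 2.2τ = 0.0000293 s.

t_r ≈ 0.0000293 s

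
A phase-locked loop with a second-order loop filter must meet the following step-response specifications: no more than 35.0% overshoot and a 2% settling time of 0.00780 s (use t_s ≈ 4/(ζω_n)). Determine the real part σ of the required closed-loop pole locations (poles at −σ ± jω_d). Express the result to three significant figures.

The settling-time spec alone fixes σ = ζω_n = 4/t_s = 4/0.00780 = 513.
(Overshoot then fixes ζ = 0.317 and hence ω_d = σ·√(1−ζ²)/ζ = 1530 rad/s.)

σ ≈ 513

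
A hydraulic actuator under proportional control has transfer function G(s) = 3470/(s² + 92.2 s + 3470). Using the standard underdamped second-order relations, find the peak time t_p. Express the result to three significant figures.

t_p ≈ 0.0857 s

ω_n = √3470 = 58.9 rad/s; ζ = 92.2/(2·58.9) = 0.783.
ω_d = 58.9·√(1 − 0.783²) = 36.7 rad/s. Then t_p = π/ω_d = 0.0857 s.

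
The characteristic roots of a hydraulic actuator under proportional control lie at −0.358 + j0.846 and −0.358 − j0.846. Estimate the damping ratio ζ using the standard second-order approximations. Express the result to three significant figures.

With σ = 0.358, ω_d = 0.846: ω_n = √(σ²+ω_d²) = 0.919 rad/s, ζ = σ/ω_n = 0.390.

ζ ≈ 0.390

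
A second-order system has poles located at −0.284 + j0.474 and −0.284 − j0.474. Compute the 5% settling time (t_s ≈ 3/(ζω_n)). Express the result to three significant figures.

t_s ≈ 10.6 s

For poles at −σ ± jω_d, ζω_n = σ = 0.284, so t_s ≈ 3/σ = 10.6 s.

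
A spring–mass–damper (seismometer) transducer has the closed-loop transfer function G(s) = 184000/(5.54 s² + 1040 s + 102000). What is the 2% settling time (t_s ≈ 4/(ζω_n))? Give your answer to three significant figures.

Dividing through by 5.54: denominator becomes s² + 187.7 s + 18410.
So ω_n = √18410 = 136 rad/s and ζ = 187.7/(2·136) = 0.692.
t_s ≈ 4/(ζω_n) = 0.0426 s.

t_s ≈ 0.0426 s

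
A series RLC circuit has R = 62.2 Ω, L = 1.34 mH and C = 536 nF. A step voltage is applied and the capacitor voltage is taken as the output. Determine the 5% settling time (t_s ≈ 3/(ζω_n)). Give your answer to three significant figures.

For a series RLC circuit (capacitor voltage as output), ω_n = 1/√(LC) = 1/√(1.34 mH · 536 nF) = 37300 rad/s.
ζ = (R/2)·√(C/L) = (62.2/2)·√(536 nF/1.34 mH) = 0.622.
t_s ≈ 3/(ζω_n) = 0.000129 s.

t_s ≈ 0.000129 s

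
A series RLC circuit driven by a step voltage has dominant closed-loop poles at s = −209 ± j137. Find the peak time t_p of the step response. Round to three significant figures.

t_p ≈ 0.0229 s

t_p = π/ω_d with ω_d = 137 (the imaginary part), so t_p = 0.0229 s.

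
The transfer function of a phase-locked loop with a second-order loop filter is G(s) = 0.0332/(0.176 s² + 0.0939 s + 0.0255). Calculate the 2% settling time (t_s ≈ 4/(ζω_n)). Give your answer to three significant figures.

t_s ≈ 15.0 s

Dividing through by 0.176: denominator becomes s² + 0.5335 s + 0.1449.
So ω_n = √0.1449 = 0.381 rad/s and ζ = 0.5335/(2·0.381) = 0.701.
t_s ≈ 4/(ζω_n) = 15.0 s.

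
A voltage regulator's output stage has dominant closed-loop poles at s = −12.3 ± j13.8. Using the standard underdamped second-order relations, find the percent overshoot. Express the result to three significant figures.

%OS ≈ 6.08%

The poles are at −σ ± jω_d with σ = 12.3 and ω_d = 13.8, so ω_n = √(σ²+ω_d²) = 18.5 rad/s and ζ = σ/ω_n = 0.665.
%OS = 100·exp(−πζ/√(1−ζ²)) = 6.08%.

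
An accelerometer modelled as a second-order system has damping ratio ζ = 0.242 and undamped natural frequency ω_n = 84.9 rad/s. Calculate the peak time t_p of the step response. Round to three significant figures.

t_p ≈ 0.0381 s

The damped frequency is ω_d = ω_n√(1−ζ²) = 84.9·√(1−0.0586) = 82.4 rad/s.
Peak time t_p = π/ω_d = π/82.4 = 0.0381 s.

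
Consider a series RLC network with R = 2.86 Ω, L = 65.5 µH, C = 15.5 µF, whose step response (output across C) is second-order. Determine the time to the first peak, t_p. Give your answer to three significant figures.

t_p ≈ 0.000139 s

For a series RLC circuit (capacitor voltage as output), ω_n = 1/√(LC) = 1/√(65.5 µH · 15.5 µF) = 31400 rad/s.
ζ = (R/2)·√(C/L) = (2.86/2)·√(15.5 µF/65.5 µH) = 0.696.
ω_d = 31400·√(1 − 0.696²) = 22500 rad/s. t_p = π/ω_d = 0.000139 s.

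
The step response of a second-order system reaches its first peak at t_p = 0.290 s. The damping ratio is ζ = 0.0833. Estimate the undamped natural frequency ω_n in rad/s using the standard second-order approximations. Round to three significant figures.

Peak time t_p = π/ω_d, so ω_d = π/t_p = π/0.290 = 10.8 rad/s.
ω_n = ω_d/√(1−ζ²) = 10.8/√0.993 = 10.9 rad/s.

ω_n ≈ 10.9 rad/s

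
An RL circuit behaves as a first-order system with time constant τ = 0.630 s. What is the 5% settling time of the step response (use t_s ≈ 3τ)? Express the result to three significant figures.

t_s ≈ 1.89 s

t_s ≈ 3τ = 1.89 s.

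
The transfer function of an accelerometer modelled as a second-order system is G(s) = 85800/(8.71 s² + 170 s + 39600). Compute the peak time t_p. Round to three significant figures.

t_p ≈ 0.0471 s

Dividing through by 8.71: denominator becomes s² + 19.52 s + 4546.
So ω_n = √4546 = 67.4 rad/s and ζ = 19.52/(2·67.4) = 0.145.
ω_d = 67.4·√(1 − 0.145²) = 66.7 rad/s. t_p = π/ω_d = 0.0471 s.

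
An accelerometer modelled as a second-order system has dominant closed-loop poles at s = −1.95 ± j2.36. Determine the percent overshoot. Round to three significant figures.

%OS ≈ 7.46%

The poles are at −σ ± jω_d with σ = 1.95 and ω_d = 2.36, so ω_n = √(σ²+ω_d²) = 3.06 rad/s and ζ = σ/ω_n = 0.637.
%OS = 100·exp(−πζ/√(1−ζ²)) = 7.46%.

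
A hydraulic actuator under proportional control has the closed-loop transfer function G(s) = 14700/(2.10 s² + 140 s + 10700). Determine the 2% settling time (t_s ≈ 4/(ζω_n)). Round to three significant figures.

t_s ≈ 0.120 s

Dividing through by 2.10: denominator becomes s² + 66.67 s + 5095.
So ω_n = √5095 = 71.4 rad/s and ζ = 66.67/(2·71.4) = 0.467.
t_s ≈ 4/(ζω_n) = 0.120 s.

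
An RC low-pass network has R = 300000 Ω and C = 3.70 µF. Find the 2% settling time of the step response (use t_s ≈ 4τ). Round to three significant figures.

τ = RC = 300000 × 3.70 µF = 1.11 s.
t_s ≈ 4τ = 4.44 s.

t_s ≈ 4.44 s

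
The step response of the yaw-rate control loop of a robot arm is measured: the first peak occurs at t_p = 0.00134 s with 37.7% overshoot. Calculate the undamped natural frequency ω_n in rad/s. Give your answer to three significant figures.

ω_n ≈ 2450 rad/s

ζ from %OS: ζ = |ln 0.377|/√(π²+ln²0.377) = 0.297.
From t_p = π/ω_d, ω_d = π/0.00134 = 2340 rad/s, so ω_n = ω_d/√(1−ζ²) = 2450 rad/s.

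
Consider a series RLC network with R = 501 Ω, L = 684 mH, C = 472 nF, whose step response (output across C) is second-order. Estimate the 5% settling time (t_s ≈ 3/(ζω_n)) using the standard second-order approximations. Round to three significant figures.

t_s ≈ 0.00819 s

For a series RLC circuit (capacitor voltage as output), ω_n = 1/√(LC) = 1/√(684 mH · 472 nF) = 1760 rad/s.
ζ = (R/2)·√(C/L) = (501/2)·√(472 nF/684 mH) = 0.208.
t_s ≈ 3/(ζω_n) = 0.00819 s.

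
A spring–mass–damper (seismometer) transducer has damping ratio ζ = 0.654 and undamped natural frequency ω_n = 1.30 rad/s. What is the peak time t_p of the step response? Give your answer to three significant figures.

t_p ≈ 3.19 s

The damped frequency is ω_d = ω_n√(1−ζ²) = 1.30·√(1−0.428) = 0.983 rad/s.
Peak time t_p = π/ω_d = π/0.983 = 3.19 s.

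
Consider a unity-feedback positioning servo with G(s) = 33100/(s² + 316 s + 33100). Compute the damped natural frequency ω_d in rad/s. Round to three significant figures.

ω_n = √33100 = 182 rad/s; ζ = 316/(2·182) = 0.868.
ω_d = 182·√(1 − 0.868²) = 90.2 rad/s.

ω_d ≈ 90.2 rad/s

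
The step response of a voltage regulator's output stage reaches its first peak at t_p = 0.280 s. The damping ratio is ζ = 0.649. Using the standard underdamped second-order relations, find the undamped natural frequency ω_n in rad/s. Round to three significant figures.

Peak time t_p = π/ω_d, so ω_d = π/t_p = π/0.280 = 11.2 rad/s.
ω_n = ω_d/√(1−ζ²) = 11.2/√0.579 = 14.7 rad/s.

ω_n ≈ 14.7 rad/s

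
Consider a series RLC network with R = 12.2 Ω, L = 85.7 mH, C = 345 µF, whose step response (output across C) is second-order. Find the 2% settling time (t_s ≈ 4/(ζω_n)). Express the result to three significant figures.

For a series RLC circuit (capacitor voltage as output), ω_n = 1/√(LC) = 1/√(85.7 mH · 345 µF) = 184 rad/s.
ζ = (R/2)·√(C/L) = (12.2/2)·√(345 µF/85.7 mH) = 0.387.
t_s ≈ 4/(ζω_n) = 0.0562 s.

t_s ≈ 0.0562 s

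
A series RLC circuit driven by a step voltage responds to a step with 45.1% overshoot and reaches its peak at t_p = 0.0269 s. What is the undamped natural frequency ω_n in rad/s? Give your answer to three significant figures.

From the overshoot, ζ = −ln(OS)/√(π²+ln²(OS)) = 0.246.
t_p = π/ω_d ⇒ ω_d = 117 rad/s; then ω_n = ω_d/√(1−ζ²) = 120 rad/s.

ω_n ≈ 120 rad/s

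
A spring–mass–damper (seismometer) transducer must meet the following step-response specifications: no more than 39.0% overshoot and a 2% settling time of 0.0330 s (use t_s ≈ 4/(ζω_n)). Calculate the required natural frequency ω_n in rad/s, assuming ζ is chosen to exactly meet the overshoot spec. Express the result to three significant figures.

ζ = −ln(OS)/√(π² + (ln OS)²). With OS = 0.390, ln OS = −0.9416 and ζ = 0.9416/3.280 = 0.287.
Then ω_n = 4/(ζ t_s) = 4/(0.287 × 0.0330) = 422 rad/s.

ω_n ≈ 422 rad/s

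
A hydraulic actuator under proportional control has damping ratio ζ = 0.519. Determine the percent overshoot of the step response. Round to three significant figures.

%OS ≈ 14.8%

For an underdamped second-order system, %OS = 100·exp(−πζ/√(1−ζ²)).
πζ/√(1−ζ²) = π·0.519/√(1−0.269) = 1.908, so %OS = 100·e^(−1.908) = 14.8%.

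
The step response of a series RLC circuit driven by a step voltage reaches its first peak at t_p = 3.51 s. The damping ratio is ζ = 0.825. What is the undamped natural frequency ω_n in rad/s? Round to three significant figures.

ω_n ≈ 1.58 rad/s

Peak time t_p = π/ω_d, so ω_d = π/t_p = π/3.51 = 0.895 rad/s.
ω_n = ω_d/√(1−ζ²) = 0.895/√0.319 = 1.58 rad/s.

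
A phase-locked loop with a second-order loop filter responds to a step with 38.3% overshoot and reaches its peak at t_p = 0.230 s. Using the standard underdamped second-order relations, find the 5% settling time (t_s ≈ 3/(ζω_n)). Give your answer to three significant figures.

t_s ≈ 0.719 s

The overshoot fixes ζ = −ln(OS)/√(π²+ln²(OS)) = 0.292.
From t_p = π/ω_d, ω_d = π/0.230 = 13.7 rad/s, so ω_n = ω_d/√(1−ζ²) = 14.3 rad/s.
t_s ≈ 3/(ζω_n) = 3/(0.292·14.3) = 0.719 s.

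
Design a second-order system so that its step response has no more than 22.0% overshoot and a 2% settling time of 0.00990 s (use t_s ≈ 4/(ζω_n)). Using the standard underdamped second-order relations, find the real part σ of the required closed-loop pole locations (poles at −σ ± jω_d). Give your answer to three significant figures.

σ ≈ 404

The settling-time spec alone fixes σ = ζω_n = 4/t_s = 4/0.00990 = 404.
(Overshoot then fixes ζ = 0.434 and hence ω_d = σ·√(1−ζ²)/ζ = 838 rad/s.)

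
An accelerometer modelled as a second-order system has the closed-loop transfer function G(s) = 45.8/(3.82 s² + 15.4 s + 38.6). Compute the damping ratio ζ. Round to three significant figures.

Dividing through by 3.82: denominator becomes s² + 4.031 s + 10.10.
So ω_n = √10.10 = 3.18 rad/s and ζ = 4.031/(2·3.18) = 0.634.

ζ ≈ 0.634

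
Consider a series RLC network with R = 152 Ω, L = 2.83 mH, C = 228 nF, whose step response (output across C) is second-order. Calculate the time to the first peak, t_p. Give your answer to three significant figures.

t_p ≈ 0.000109 s

For a series RLC circuit (capacitor voltage as output), ω_n = 1/√(LC) = 1/√(2.83 mH · 228 nF) = 39400 rad/s.
ζ = (R/2)·√(C/L) = (152/2)·√(228 nF/2.83 mH) = 0.682.
The damped frequency ω_d = ω_n√(1−ζ²) = 28800 rad/s. t_p = π/ω_d = 0.000109 s.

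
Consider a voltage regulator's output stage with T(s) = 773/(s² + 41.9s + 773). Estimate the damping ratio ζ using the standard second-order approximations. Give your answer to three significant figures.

ζ ≈ 0.754

ω_n = √773 = 27.8 rad/s; ζ = 41.9/(2·27.8) = 0.754.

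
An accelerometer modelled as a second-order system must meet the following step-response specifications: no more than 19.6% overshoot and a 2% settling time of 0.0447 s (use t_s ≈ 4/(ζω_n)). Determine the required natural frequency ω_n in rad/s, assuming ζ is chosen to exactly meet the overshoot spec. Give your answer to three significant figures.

ζ = −ln(OS)/√(π² + (ln OS)²). With OS = 0.196, ln OS = −1.630 and ζ = 1.630/3.539 = 0.460.
Then ω_n = 4/(ζ t_s) = 4/(0.460 × 0.0447) = 194 rad/s.

ω_n ≈ 194 rad/s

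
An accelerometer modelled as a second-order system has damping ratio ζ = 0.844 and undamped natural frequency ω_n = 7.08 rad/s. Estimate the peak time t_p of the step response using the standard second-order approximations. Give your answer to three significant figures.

The damped frequency is ω_d = ω_n√(1−ζ²) = 7.08·√(1−0.712) = 3.80 rad/s.
Peak time t_p = π/ω_d = π/3.80 = 0.827 s.

t_p ≈ 0.827 s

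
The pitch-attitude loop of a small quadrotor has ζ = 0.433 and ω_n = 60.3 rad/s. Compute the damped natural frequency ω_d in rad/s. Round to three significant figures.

ω_d = ω_n√(1−ζ²) = 60.3·√0.813 = 54.4 rad/s.

ω_d ≈ 54.4 rad/s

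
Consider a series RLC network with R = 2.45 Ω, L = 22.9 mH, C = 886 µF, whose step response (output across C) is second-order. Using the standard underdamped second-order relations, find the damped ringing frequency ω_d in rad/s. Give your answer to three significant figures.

ω_d ≈ 215 rad/s

For a series RLC circuit (capacitor voltage as output), ω_n = 1/√(LC) = 1/√(22.9 mH · 886 µF) = 222 rad/s.
ζ = (R/2)·√(C/L) = (2.45/2)·√(886 µF/22.9 mH) = 0.241.
ω_d = 222·√(1 − 0.241²) = 215 rad/s.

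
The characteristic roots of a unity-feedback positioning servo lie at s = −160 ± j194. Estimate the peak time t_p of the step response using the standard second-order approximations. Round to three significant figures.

t_p ≈ 0.0162 s

t_p = π/ω_d with ω_d = 194 (the imaginary part), so t_p = 0.0162 s.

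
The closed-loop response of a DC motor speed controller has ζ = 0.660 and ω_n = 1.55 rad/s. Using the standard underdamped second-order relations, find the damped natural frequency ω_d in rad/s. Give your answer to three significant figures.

ω_d ≈ 1.16 rad/s

ω_d = ω_n√(1−ζ²) = 1.55·√0.564 = 1.16 rad/s.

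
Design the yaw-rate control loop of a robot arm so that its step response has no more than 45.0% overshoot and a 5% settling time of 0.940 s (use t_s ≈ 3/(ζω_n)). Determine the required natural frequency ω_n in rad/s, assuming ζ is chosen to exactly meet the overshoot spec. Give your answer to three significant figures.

From %OS = 100·exp(−πζ/√(1−ζ²)), invert to get ζ = −ln(OS)/√(π² + ln²(OS)) with OS = 0.450.
−ln 0.450 = 0.7985, so ζ = 0.7985/√(π² + 0.6376) = 0.246.
From t_s ≈ 3/(ζω_n): ω_n = 3/(ζ·t_s) = 3/(0.246·0.940) = 13.0 rad/s.

ω_n ≈ 13.0 rad/s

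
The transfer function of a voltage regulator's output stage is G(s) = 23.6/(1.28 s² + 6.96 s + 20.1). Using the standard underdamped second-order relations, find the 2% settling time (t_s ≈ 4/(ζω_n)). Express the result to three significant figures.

t_s ≈ 1.47 s

Dividing through by 1.28: denominator becomes s² + 5.438 s + 15.70.
So ω_n = √15.70 = 3.96 rad/s and ζ = 5.438/(2·3.96) = 0.686.
t_s ≈ 4/(ζω_n) = 1.47 s.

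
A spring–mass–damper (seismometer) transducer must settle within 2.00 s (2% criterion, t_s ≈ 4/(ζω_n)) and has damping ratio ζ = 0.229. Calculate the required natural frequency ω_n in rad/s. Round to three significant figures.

Rearranging t_s ≈ 4/(ζω_n) gives ω_n = 4/(ζ·t_s) = 4/(0.229 × 2.00) = 8.73 rad/s.

ω_n ≈ 8.73 rad/s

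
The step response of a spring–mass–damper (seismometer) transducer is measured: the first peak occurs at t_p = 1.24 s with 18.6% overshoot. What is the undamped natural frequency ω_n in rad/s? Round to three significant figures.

The overshoot fixes ζ = −ln(OS)/√(π²+ln²(OS)) = 0.472.
From t_p = π/ω_d, ω_d = π/1.24 = 2.53 rad/s, so ω_n = ω_d/√(1−ζ²) = 2.87 rad/s.

ω_n ≈ 2.87 rad/s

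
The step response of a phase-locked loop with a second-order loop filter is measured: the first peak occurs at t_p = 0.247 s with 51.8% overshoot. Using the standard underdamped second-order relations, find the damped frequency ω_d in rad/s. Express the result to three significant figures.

ω_d ≈ 12.7 rad/s

t_p = π/ω_d, so ω_d = π/0.247 = 12.7 rad/s.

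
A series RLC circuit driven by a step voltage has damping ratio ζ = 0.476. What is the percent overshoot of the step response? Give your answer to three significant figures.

For an underdamped second-order system, %OS = 100·exp(−πζ/√(1−ζ²)).
πζ/√(1−ζ²) = π·0.476/√(1−0.227) = 1.700, so %OS = 100·e^(−1.700) = 18.3%.

%OS ≈ 18.3%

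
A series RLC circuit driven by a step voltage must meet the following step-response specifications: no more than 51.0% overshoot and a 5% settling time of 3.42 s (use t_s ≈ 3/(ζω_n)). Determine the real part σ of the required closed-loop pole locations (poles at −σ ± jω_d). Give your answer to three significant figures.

σ ≈ 0.877

The settling-time spec alone fixes σ = ζω_n = 3/t_s = 3/3.42 = 0.877.
(Overshoot then fixes ζ = 0.210 and hence ω_d = σ·√(1−ζ²)/ζ = 4.09 rad/s.)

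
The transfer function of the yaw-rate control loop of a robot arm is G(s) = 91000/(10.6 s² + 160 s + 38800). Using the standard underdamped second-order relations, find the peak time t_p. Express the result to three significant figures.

Dividing through by 10.6: denominator becomes s² + 15.09 s + 3660.
So ω_n = √3660 = 60.5 rad/s and ζ = 15.09/(2·60.5) = 0.125.
ω_d = 60.5·√(1 − 0.125²) = 60.0 rad/s. t_p = π/ω_d = 0.0523 s.

t_p ≈ 0.0523 s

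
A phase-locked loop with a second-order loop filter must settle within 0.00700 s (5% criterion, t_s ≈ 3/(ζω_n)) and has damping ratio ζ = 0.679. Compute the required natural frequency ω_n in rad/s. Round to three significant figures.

Rearranging t_s ≈ 3/(ζω_n) gives ω_n = 3/(ζ·t_s) = 3/(0.679 × 0.00700) = 631 rad/s.

ω_n ≈ 631 rad/s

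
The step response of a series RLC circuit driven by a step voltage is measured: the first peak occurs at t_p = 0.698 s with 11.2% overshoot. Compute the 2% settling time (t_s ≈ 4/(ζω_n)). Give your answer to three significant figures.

t_s ≈ 1.28 s

ζ from %OS: ζ = |ln 0.112|/√(π²+ln²0.112) = 0.572.
From t_p = π/ω_d, ω_d = π/0.698 = 4.50 rad/s, so ω_n = ω_d/√(1−ζ²) = 5.49 rad/s.
t_s ≈ 4/(ζω_n) = 4/(0.572·5.49) = 1.28 s.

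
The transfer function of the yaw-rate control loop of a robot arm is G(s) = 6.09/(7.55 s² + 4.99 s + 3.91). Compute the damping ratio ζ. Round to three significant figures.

ζ ≈ 0.459

Dividing through by 7.55: denominator becomes s² + 0.6609 s + 0.5179.
So ω_n = √0.5179 = 0.720 rad/s and ζ = 0.6609/(2·0.720) = 0.459.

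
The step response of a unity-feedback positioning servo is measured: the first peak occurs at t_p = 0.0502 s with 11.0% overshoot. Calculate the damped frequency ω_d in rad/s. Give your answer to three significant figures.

t_p = π/ω_d, so ω_d = π/0.0502 = 62.6 rad/s.

ω_d ≈ 62.6 rad/s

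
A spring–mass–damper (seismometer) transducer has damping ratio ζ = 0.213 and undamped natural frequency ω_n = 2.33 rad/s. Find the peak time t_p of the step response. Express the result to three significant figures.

t_p ≈ 1.38 s

The damped frequency is ω_d = ω_n√(1−ζ²) = 2.33·√(1−0.0454) = 2.28 rad/s.
Peak time t_p = π/ω_d = π/2.28 = 1.38 s.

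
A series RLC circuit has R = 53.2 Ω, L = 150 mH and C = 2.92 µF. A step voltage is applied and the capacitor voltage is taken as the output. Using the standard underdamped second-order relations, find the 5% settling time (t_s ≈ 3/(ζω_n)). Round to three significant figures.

t_s ≈ 0.0169 s

For a series RLC circuit (capacitor voltage as output), ω_n = 1/√(LC) = 1/√(150 mH · 2.92 µF) = 1510 rad/s.
ζ = (R/2)·√(C/L) = (53.2/2)·√(2.92 µF/150 mH) = 0.117.
t_s ≈ 3/(ζω_n) = 0.0169 s.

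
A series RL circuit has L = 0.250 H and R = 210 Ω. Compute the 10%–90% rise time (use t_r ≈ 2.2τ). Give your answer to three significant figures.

τ = L/R = 0.250/210 = 0.00119 s.
t_r ≈ 2.2τ = 0.00262 s.

t_r ≈ 0.00262 s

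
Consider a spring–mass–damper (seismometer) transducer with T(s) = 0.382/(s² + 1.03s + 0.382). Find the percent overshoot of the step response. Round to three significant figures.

%OS ≈ 0.879%

Matching coefficients with s² + 2ζω_n s + ω_n² gives ω_n² = 0.382 ⇒ ω_n = 0.618 rad/s, and ζ = 1.03/(2ω_n) = 0.833.
%OS = 100·exp(−πζ/√(1−ζ²)) = 0.879%.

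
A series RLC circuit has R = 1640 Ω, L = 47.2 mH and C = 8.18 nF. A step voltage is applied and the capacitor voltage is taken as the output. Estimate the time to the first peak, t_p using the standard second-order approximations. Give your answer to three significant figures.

t_p ≈ 0.0000657 s

For a series RLC circuit (capacitor voltage as output), ω_n = 1/√(LC) = 1/√(47.2 mH · 8.18 nF) = 50900 rad/s.
ζ = (R/2)·√(C/L) = (1640/2)·√(8.18 nF/47.2 mH) = 0.341.
ω_d = ω_n√(1−ζ²) = 47800 rad/s. t_p = π/ω_d = 0.0000657 s.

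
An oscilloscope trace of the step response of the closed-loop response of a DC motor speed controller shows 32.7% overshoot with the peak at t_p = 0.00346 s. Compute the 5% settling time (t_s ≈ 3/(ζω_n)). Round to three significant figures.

t_s ≈ 0.00929 s

From the overshoot, ζ = −ln(OS)/√(π²+ln²(OS)) = 0.335.
From t_p = π/ω_d, ω_d = π/0.00346 = 908 rad/s, so ω_n = ω_d/√(1−ζ²) = 964 rad/s.
t_s ≈ 3/(ζω_n) = 3/(0.335·964) = 0.00929 s.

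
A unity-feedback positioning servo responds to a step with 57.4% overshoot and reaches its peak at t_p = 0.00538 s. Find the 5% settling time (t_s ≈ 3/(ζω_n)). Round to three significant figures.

t_s ≈ 0.0291 s

The overshoot fixes ζ = −ln(OS)/√(π²+ln²(OS)) = 0.174.
From t_p = π/ω_d, ω_d = π/0.00538 = 584 rad/s, so ω_n = ω_d/√(1−ζ²) = 593 rad/s.
t_s ≈ 3/(ζω_n) = 3/(0.174·593) = 0.0291 s.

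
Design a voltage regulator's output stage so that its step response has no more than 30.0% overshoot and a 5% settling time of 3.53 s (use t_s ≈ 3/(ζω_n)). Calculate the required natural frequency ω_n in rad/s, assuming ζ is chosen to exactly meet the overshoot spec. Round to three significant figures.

ω_n ≈ 2.37 rad/s

ζ = −ln(OS)/√(π² + (ln OS)²). With OS = 0.300, ln OS = −1.204 and ζ = 1.204/3.364 = 0.358.
Then ω_n = 3/(ζ t_s) = 3/(0.358 × 3.53) = 2.37 rad/s.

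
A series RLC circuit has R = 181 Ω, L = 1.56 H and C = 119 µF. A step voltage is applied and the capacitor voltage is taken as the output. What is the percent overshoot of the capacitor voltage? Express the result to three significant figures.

%OS ≈ 1.74%

For a series RLC circuit (capacitor voltage as output), ω_n = 1/√(LC) = 1/√(1.56 H · 119 µF) = 73.4 rad/s.
ζ = (R/2)·√(C/L) = (181/2)·√(119 µF/1.56 H) = 0.790.
Overshoot: exp(−π·0.790/√(1−0.790²)) = 0.0174, i.e. 1.74%.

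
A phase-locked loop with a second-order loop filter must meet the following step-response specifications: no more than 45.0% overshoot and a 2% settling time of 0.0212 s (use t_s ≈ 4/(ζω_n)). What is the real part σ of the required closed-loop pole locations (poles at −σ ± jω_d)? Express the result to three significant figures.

σ ≈ 189

The settling-time spec alone fixes σ = ζω_n = 4/t_s = 4/0.0212 = 189.
(Overshoot then fixes ζ = 0.246 and hence ω_d = σ·√(1−ζ²)/ζ = 742 rad/s.)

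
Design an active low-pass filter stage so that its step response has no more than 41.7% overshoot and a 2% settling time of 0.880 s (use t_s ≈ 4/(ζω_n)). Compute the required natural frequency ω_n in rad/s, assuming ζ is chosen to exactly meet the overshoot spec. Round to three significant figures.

Inverting the overshoot relation: ζ = |ln 0.417|/√(π² + ln²0.417) = 0.268.
Then ω_n = 4/(ζ t_s) = 4/(0.268 × 0.880) = 16.9 rad/s.

ω_n ≈ 16.9 rad/s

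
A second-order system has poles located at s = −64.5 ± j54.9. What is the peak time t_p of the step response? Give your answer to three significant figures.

t_p ≈ 0.0572 s

t_p = π/ω_d with ω_d = 54.9 (the imaginary part), so t_p = 0.0572 s.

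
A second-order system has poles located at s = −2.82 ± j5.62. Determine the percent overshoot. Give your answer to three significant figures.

%OS ≈ 20.7%

|pole| = ω_n = √(2.82² + 5.62²) = 6.29 rad/s; ζ = cos θ = σ/ω_n = 0.448.
%OS = 100 e^{−πζ/√(1−ζ²)} with ζ = 0.448 gives 20.7%.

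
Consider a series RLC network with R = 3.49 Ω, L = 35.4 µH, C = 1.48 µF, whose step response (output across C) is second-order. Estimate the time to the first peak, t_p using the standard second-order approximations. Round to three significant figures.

t_p ≈ 0.0000243 s

For a series RLC circuit (capacitor voltage as output), ω_n = 1/√(LC) = 1/√(35.4 µH · 1.48 µF) = 138000 rad/s.
ζ = (R/2)·√(C/L) = (3.49/2)·√(1.48 µF/35.4 µH) = 0.357.
ω_d = ω_n√(1−ζ²) = 129000 rad/s. t_p = π/ω_d = 0.0000243 s.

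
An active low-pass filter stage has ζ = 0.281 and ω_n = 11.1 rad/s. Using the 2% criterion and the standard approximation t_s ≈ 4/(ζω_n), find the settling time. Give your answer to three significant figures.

t_s ≈ 1.28 s

t_s ≈ 4/(ζω_n) = 4/(0.281 × 11.1) = 1.28 s.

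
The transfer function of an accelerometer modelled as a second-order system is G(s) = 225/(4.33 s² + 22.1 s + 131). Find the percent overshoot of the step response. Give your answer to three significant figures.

Dividing through by 4.33: denominator becomes s² + 5.104 s + 30.25.
So ω_n = √30.25 = 5.50 rad/s and ζ = 5.104/(2·5.50) = 0.464.
Overshoot: exp(−π·0.464/√(1−0.464²)) = 0.193, i.e. 19.3%.

%OS ≈ 19.3%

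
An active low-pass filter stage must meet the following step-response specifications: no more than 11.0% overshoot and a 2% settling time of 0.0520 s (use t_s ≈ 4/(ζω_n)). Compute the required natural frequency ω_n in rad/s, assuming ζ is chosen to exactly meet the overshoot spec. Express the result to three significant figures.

From %OS = 100·exp(−πζ/√(1−ζ²)), invert to get ζ = −ln(OS)/√(π² + ln²(OS)) with OS = 0.110.
−ln 0.110 = 2.207, so ζ = 2.207/√(π² + 4.872) = 0.575.
Then ω_n = 4/(ζ t_s) = 4/(0.575 × 0.0520) = 134 rad/s.

ω_n ≈ 134 rad/s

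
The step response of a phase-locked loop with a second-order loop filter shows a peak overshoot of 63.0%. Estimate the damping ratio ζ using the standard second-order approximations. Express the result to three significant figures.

ζ ≈ 0.146

ζ = −ln(OS)/√(π² + (ln OS)²). With OS = 0.630, ln OS = −0.4620 and ζ = 0.4620/3.175 = 0.146.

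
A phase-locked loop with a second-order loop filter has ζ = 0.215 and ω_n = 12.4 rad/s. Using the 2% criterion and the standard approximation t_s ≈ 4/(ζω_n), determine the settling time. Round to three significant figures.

t_s ≈ 1.50 s

t_s ≈ 4/(ζω_n) = 4/(0.215 × 12.4) = 1.50 s.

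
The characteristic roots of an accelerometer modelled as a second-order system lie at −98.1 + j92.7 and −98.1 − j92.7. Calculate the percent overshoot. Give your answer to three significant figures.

%OS ≈ 3.60%

|pole| = ω_n = √(98.1² + 92.7²) = 135 rad/s; ζ = cos θ = σ/ω_n = 0.727.
Overshoot: exp(−π·0.727/√(1−0.727²)) = 0.0360, i.e. 3.60%.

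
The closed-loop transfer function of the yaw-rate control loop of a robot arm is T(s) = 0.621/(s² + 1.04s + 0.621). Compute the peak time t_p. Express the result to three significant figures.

Matching coefficients with s² + 2ζω_n s + ω_n² gives ω_n² = 0.621 ⇒ ω_n = 0.788 rad/s, and ζ = 1.04/(2ω_n) = 0.660.
ω_d = 0.788·√(1 − 0.660²) = 0.592 rad/s. Then t_p = π/ω_d = 5.31 s.

t_p ≈ 5.31 s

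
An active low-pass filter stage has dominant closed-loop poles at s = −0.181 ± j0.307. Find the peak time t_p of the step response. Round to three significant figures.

t_p ≈ 10.2 s

t_p = π/ω_d with ω_d = 0.307 (the imaginary part), so t_p = 10.2 s.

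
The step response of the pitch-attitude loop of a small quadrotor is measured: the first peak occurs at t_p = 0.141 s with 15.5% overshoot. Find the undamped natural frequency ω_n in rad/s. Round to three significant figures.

ζ from %OS: ζ = |ln 0.155|/√(π²+ln²0.155) = 0.510.
t_p = π/ω_d ⇒ ω_d = 22.3 rad/s; then ω_n = ω_d/√(1−ζ²) = 25.9 rad/s.

ω_n ≈ 25.9 rad/s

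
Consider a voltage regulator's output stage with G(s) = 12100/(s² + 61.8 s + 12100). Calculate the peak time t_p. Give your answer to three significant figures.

ω_n = √12100 = 110 rad/s; ζ = 61.8/(2·110) = 0.281.
ω_d = 110·√(1 − 0.281²) = 106 rad/s. Then t_p = π/ω_d = 0.0298 s.

t_p ≈ 0.0298 s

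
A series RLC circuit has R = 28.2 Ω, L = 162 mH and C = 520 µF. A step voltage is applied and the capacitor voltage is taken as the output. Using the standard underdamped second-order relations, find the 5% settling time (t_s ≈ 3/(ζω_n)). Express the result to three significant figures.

t_s ≈ 0.0345 s

For a series RLC circuit (capacitor voltage as output), ω_n = 1/√(LC) = 1/√(162 mH · 520 µF) = 109 rad/s.
ζ = (R/2)·√(C/L) = (28.2/2)·√(520 µF/162 mH) = 0.799.
t_s ≈ 3/(ζω_n) = 0.0345 s.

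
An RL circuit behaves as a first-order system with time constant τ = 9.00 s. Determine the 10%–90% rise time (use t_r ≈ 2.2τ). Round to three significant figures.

t_r ≈ 2.2τ = 19.8 s.

t_r ≈ 19.8 s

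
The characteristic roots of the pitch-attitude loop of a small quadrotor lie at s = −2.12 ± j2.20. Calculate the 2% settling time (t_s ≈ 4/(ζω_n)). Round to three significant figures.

t_s ≈ 1.89 s

For poles at −σ ± jω_d, ζω_n = σ = 2.12, so t_s ≈ 4/σ = 1.89 s.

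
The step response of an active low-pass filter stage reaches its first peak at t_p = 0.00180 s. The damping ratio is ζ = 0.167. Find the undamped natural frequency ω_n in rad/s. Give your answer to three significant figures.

Peak time t_p = π/ω_d, so ω_d = π/t_p = π/0.00180 = 1750 rad/s.
ω_n = ω_d/√(1−ζ²) = 1750/√0.972 = 1770 rad/s.

ω_n ≈ 1770 rad/s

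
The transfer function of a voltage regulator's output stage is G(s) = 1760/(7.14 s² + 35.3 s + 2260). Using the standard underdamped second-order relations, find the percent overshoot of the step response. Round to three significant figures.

%OS ≈ 64.4%

Dividing through by 7.14: denominator becomes s² + 4.944 s + 316.5.
So ω_n = √316.5 = 17.8 rad/s and ζ = 4.944/(2·17.8) = 0.139.
%OS = 100 e^{−πζ/√(1−ζ²)} with ζ = 0.139 gives 64.4%.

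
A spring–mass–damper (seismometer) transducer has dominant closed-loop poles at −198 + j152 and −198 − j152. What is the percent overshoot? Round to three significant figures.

|pole| = ω_n = √(198² + 152²) = 250 rad/s; ζ = cos θ = σ/ω_n = 0.793.
%OS = 100 e^{−πζ/√(1−ζ²)} with ζ = 0.793 gives 1.67%.

%OS ≈ 1.67%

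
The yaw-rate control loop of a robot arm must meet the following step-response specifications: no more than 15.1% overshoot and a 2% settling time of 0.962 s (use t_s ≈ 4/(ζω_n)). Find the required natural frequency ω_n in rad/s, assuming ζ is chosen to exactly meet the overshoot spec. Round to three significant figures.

ζ = −ln(OS)/√(π² + (ln OS)²). With OS = 0.151, ln OS = −1.890 and ζ = 1.890/3.667 = 0.516.
Then ω_n = 4/(ζ t_s) = 4/(0.516 × 0.962) = 8.06 rad/s.

ω_n ≈ 8.06 rad/s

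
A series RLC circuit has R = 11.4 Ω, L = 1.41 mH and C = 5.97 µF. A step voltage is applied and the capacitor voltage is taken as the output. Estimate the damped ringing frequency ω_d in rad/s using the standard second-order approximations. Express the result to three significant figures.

ω_d ≈ 10100 rad/s

For a series RLC circuit (capacitor voltage as output), ω_n = 1/√(LC) = 1/√(1.41 mH · 5.97 µF) = 10900 rad/s.
ζ = (R/2)·√(C/L) = (11.4/2)·√(5.97 µF/1.41 mH) = 0.371.
ω_d = 10900·√(1 − 0.371²) = 10100 rad/s.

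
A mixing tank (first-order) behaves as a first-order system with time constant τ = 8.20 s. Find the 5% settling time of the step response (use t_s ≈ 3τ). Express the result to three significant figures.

t_s ≈ 3τ = 24.6 s.

t_s ≈ 24.6 s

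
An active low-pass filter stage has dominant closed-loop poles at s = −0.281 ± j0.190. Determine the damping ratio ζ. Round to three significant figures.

ζ ≈ 0.828

With σ = 0.281, ω_d = 0.190: ω_n = √(σ²+ω_d²) = 0.339 rad/s, ζ = σ/ω_n = 0.828.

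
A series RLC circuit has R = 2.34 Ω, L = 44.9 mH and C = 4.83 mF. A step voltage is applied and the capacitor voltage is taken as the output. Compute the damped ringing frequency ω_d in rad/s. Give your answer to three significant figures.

For a series RLC circuit (capacitor voltage as output), ω_n = 1/√(LC) = 1/√(44.9 mH · 4.83 mF) = 67.9 rad/s.
ζ = (R/2)·√(C/L) = (2.34/2)·√(4.83 mF/44.9 mH) = 0.384.
ω_d = ω_n√(1−ζ²) = 62.7 rad/s.

ω_d ≈ 62.7 rad/s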